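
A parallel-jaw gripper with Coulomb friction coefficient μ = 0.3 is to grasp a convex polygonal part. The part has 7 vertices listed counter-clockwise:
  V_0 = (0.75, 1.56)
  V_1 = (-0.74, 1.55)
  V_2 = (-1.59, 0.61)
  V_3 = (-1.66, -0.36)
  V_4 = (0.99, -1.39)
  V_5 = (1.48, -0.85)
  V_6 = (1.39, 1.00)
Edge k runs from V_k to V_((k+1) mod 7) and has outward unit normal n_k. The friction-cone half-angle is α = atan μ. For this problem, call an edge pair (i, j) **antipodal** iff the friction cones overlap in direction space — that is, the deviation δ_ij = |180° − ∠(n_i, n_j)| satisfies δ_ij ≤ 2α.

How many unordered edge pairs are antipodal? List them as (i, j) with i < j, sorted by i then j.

α = atan 0.3 = 16.70°;  2α = 33.40°
n_0 = (-0.0067, +1.0000)
n_1 = (-0.7417, +0.6707)
n_2 = (-0.9974, +0.0720)
n_3 = (-0.3623, -0.9321)
n_4 = (+0.7406, -0.6720)
n_5 = (+0.9988, +0.0486)
n_6 = (+0.6585, +0.7526)
  (0,1): δ = 132.51°  ·
  (0,2): δ = 94.51°  ·
  (0,3): δ = 21.62°  ✓
  (0,4): δ = 47.39°  ·
  (0,5): δ = 92.40°  ·
  (0,6): δ = 138.43°  ·
  (1,2): δ = 142.01°  ·
  (1,3): δ = 69.12°  ·
  (1,4): δ = 0.10°  ✓
  (1,5): δ = 44.91°  ·
  (1,6): δ = 90.94°  ·
  (2,3): δ = 107.11°  ·
  (2,4): δ = 38.09°  ·
  (2,5): δ = 6.91°  ✓
  (2,6): δ = 52.94°  ·
  (3,4): δ = 110.98°  ·
  (3,5): δ = 65.97°  ·
  (3,6): δ = 19.95°  ✓
  (4,5): δ = 134.99°  ·
  (4,6): δ = 88.97°  ·
  (5,6): δ = 133.97°  ·
antipodal pairs: 4

count = 4; pairs: (0,3), (1,4), (2,5), (3,6)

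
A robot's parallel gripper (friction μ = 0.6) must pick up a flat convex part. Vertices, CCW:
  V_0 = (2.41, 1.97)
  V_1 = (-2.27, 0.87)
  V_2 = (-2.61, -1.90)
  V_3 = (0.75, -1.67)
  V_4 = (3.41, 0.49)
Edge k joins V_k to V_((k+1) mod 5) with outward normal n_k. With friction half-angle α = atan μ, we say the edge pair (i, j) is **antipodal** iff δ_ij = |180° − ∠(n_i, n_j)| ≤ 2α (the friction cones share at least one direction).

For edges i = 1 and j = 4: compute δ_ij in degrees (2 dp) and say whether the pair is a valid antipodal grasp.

α = atan 0.6 = 30.96°;  2α = 61.93°
edge 1: e_1 = (-0.34, -2.77);  n_1 = (-0.9926, +0.1218)
edge 4: e_4 = (-1.00, +1.48);  n_4 = (+0.8286, +0.5599)
∠(n_1, n_4) = 138.96°
δ = |180° − 138.96°| = 41.04°
41.04° ≤ 2α = 61.93°  →  valid

δ = 41.04°, valid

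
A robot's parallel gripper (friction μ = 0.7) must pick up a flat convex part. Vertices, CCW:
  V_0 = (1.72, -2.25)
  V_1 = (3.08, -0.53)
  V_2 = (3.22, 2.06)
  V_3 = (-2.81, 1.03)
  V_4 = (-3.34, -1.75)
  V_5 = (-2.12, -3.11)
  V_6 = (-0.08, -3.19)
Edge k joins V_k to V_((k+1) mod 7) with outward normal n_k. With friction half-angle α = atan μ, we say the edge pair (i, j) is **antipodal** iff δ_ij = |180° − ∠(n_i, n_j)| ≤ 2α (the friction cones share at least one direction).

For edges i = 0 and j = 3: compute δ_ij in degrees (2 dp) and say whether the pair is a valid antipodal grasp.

δ = 27.54°, valid

α = atan 0.7 = 34.99°;  2α = 69.98°
edge 0: e_0 = (+1.36, +1.72);  n_0 = (+0.7844, -0.6202)
edge 3: e_3 = (-0.53, -2.78);  n_3 = (-0.9823, +0.1873)
∠(n_0, n_3) = 152.46°
δ = |180° − 152.46°| = 27.54°
27.54° ≤ 2α = 69.98°  →  valid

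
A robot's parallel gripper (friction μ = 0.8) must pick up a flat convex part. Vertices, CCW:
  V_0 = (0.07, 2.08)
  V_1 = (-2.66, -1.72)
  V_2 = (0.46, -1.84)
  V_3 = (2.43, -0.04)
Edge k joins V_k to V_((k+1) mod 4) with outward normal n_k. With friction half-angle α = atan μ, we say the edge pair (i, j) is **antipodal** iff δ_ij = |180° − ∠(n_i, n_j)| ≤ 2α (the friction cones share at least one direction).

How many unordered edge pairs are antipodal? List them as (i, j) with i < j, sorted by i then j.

α = atan 0.8 = 38.66°;  2α = 77.32°
n_0 = (-0.8121, +0.5835)
n_1 = (-0.0384, -0.9993)
n_2 = (+0.6745, -0.7382)
n_3 = (+0.6683, +0.7439)
  (0,1): δ = 56.51°  ✓
  (0,2): δ = 11.89°  ✓
  (0,3): δ = 83.76°  ·
  (1,2): δ = 135.38°  ·
  (1,3): δ = 39.73°  ✓
  (2,3): δ = 84.35°  ·
antipodal pairs: 3

count = 3; pairs: (0,1), (0,2), (1,3)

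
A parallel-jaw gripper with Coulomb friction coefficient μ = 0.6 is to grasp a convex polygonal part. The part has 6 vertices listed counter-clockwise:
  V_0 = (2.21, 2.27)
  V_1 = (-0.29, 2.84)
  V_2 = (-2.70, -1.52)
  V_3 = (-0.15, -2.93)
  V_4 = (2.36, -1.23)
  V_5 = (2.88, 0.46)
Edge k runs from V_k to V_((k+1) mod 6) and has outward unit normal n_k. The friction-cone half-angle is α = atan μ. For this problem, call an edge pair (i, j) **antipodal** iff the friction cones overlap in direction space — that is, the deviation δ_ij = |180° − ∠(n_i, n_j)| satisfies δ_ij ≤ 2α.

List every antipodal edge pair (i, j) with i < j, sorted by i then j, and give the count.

α = atan 0.6 = 30.96°;  2α = 61.93°
n_0 = (+0.2223, +0.9750)
n_1 = (-0.8752, +0.4838)
n_2 = (-0.4839, -0.8751)
n_3 = (+0.5608, -0.8280)
n_4 = (+0.9558, -0.2941)
n_5 = (+0.9378, +0.3471)
  (0,1): δ = 106.09°  ·
  (0,2): δ = 16.10°  ✓
  (0,3): δ = 46.95°  ✓
  (0,4): δ = 85.74°  ·
  (0,5): δ = 123.16°  ·
  (1,2): δ = 90.01°  ·
  (1,3): δ = 26.96°  ✓
  (1,4): δ = 11.83°  ✓
  (1,5): δ = 49.24°  ✓
  (2,3): δ = 116.95°  ·
  (2,4): δ = 78.16°  ·
  (2,5): δ = 40.75°  ✓
  (3,4): δ = 141.21°  ·
  (3,5): δ = 103.80°  ·
  (4,5): δ = 142.58°  ·
antipodal pairs: 6

count = 6; pairs: (0,2), (0,3), (1,3), (1,4), (1,5), (2,5)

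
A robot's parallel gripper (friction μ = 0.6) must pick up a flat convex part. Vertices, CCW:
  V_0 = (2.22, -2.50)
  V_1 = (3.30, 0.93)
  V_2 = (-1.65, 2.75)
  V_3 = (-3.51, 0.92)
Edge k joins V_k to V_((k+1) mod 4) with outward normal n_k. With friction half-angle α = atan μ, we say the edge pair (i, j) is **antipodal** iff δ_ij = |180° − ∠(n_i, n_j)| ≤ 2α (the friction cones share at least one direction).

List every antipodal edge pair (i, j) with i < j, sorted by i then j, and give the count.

α = atan 0.6 = 30.96°;  2α = 61.93°
n_0 = (+0.9538, -0.3003)
n_1 = (+0.3451, +0.9386)
n_2 = (-0.7013, +0.7128)
n_3 = (-0.5125, -0.8587)
  (0,1): δ = 92.71°  ·
  (0,2): δ = 27.99°  ✓
  (0,3): δ = 76.65°  ·
  (1,2): δ = 115.28°  ·
  (1,3): δ = 10.64°  ✓
  (2,3): δ = 75.37°  ·
antipodal pairs: 2

count = 2; pairs: (0,2), (1,3)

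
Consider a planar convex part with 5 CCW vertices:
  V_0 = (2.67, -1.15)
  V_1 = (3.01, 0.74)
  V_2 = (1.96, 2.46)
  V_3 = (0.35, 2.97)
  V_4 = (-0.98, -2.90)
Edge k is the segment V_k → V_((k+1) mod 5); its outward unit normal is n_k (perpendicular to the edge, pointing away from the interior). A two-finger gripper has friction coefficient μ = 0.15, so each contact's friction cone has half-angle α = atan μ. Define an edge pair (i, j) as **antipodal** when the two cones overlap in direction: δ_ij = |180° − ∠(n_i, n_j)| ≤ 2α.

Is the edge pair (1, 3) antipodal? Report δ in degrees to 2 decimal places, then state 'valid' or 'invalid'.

δ = 44.17°, invalid

α = atan 0.15 = 8.53°;  2α = 17.06°
edge 1: e_1 = (-1.05, +1.72);  n_1 = (+0.8535, +0.5210)
edge 3: e_3 = (-1.33, -5.87);  n_3 = (-0.9753, +0.2210)
∠(n_1, n_3) = 135.83°
δ = |180° − 135.83°| = 44.17°
44.17° > 2α = 17.06°  →  invalid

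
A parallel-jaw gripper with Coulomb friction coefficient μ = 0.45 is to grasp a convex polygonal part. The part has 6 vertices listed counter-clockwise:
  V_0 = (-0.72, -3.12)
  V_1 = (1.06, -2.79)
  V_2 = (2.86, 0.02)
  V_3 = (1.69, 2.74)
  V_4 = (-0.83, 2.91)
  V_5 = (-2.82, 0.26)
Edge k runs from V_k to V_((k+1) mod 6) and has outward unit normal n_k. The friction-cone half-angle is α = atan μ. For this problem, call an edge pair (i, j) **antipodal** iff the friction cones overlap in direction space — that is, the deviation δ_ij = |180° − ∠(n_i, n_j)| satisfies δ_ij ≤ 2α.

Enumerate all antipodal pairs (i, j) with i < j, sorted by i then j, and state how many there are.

count = 4; pairs: (0,3), (0,4), (1,4), (2,5)

α = atan 0.45 = 24.23°;  2α = 48.46°
n_0 = (+0.1823, -0.9832)
n_1 = (+0.8421, -0.5394)
n_2 = (+0.9186, +0.3951)
n_3 = (+0.0673, +0.9977)
n_4 = (-0.7996, +0.6005)
n_5 = (-0.8494, -0.5277)
  (0,1): δ = 133.15°  ·
  (0,2): δ = 77.23°  ·
  (0,3): δ = 14.36°  ✓
  (0,4): δ = 42.59°  ✓
  (0,5): δ = 111.35°  ·
  (1,2): δ = 124.08°  ·
  (1,3): δ = 61.22°  ·
  (1,4): δ = 4.26°  ✓
  (1,5): δ = 64.50°  ·
  (2,3): δ = 117.13°  ·
  (2,4): δ = 60.18°  ·
  (2,5): δ = 8.58°  ✓
  (3,4): δ = 123.05°  ·
  (3,5): δ = 54.29°  ·
  (4,5): δ = 111.24°  ·
antipodal pairs: 4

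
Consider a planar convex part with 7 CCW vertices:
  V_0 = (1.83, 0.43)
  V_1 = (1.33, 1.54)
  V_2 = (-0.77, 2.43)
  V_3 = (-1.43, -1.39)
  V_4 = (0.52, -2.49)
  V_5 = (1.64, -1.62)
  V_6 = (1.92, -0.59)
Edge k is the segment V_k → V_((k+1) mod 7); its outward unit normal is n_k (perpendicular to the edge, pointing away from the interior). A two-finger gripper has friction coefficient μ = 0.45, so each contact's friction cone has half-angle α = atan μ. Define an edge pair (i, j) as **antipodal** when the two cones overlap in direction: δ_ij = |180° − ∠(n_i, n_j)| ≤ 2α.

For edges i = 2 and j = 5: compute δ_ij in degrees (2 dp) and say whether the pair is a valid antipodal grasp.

δ = 5.41°, valid

α = atan 0.45 = 24.23°;  2α = 48.46°
edge 2: e_2 = (-0.66, -3.82);  n_2 = (-0.9854, +0.1703)
edge 5: e_5 = (+0.28, +1.03);  n_5 = (+0.9650, -0.2623)
∠(n_2, n_5) = 174.59°
δ = |180° − 174.59°| = 5.41°
5.41° ≤ 2α = 48.46°  →  valid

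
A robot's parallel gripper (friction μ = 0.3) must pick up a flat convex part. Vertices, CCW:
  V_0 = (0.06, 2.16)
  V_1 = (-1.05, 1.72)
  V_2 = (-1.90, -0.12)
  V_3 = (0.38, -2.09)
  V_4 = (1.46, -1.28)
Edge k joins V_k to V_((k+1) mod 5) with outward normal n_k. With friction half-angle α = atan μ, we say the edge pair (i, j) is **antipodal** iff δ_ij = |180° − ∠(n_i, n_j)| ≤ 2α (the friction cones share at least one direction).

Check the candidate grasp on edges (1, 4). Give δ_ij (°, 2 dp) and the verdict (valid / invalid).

δ = 46.94°, invalid

α = atan 0.3 = 16.70°;  2α = 33.40°
edge 1: e_1 = (-0.85, -1.84);  n_1 = (-0.9078, +0.4194)
edge 4: e_4 = (-1.40, +3.44);  n_4 = (+0.9262, +0.3770)
∠(n_1, n_4) = 133.06°
δ = |180° − 133.06°| = 46.94°
46.94° > 2α = 33.40°  →  invalid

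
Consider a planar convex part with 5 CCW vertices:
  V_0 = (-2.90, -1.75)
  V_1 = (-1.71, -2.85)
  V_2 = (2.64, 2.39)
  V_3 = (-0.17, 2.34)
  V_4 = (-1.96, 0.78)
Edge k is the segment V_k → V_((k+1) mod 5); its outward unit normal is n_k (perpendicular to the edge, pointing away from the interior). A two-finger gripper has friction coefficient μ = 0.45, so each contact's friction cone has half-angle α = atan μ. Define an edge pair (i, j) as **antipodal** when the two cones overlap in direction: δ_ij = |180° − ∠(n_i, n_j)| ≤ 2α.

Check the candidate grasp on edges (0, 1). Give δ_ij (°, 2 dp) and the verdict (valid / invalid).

α = atan 0.45 = 24.23°;  2α = 48.46°
edge 0: e_0 = (+1.19, -1.10);  n_0 = (-0.6788, -0.7343)
edge 1: e_1 = (+4.35, +5.24);  n_1 = (+0.7694, -0.6387)
∠(n_0, n_1) = 93.05°
δ = |180° − 93.05°| = 86.95°
86.95° > 2α = 48.46°  →  invalid

δ = 86.95°, invalid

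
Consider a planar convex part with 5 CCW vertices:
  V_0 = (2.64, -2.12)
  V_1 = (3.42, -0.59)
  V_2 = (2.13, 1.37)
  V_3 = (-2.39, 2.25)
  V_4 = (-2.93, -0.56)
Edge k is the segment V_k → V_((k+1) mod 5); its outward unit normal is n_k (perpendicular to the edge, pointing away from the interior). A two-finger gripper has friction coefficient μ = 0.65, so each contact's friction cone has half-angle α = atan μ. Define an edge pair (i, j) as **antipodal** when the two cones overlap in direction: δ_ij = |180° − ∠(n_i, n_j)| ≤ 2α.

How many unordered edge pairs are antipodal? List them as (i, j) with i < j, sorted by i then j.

count = 4; pairs: (0,3), (1,3), (1,4), (2,4)

α = atan 0.65 = 33.02°;  2α = 66.05°
n_0 = (+0.8909, -0.4542)
n_1 = (+0.8353, +0.5498)
n_2 = (+0.1911, +0.9816)
n_3 = (-0.9820, +0.1887)
n_4 = (-0.2697, -0.9629)
  (0,1): δ = 119.64°  ·
  (0,2): δ = 74.00°  ·
  (0,3): δ = 16.13°  ✓
  (0,4): δ = 101.37°  ·
  (1,2): δ = 134.37°  ·
  (1,3): δ = 44.23°  ✓
  (1,4): δ = 41.00°  ✓
  (2,3): δ = 89.86°  ·
  (2,4): δ = 4.63°  ✓
  (3,4): δ = 94.77°  ·
antipodal pairs: 4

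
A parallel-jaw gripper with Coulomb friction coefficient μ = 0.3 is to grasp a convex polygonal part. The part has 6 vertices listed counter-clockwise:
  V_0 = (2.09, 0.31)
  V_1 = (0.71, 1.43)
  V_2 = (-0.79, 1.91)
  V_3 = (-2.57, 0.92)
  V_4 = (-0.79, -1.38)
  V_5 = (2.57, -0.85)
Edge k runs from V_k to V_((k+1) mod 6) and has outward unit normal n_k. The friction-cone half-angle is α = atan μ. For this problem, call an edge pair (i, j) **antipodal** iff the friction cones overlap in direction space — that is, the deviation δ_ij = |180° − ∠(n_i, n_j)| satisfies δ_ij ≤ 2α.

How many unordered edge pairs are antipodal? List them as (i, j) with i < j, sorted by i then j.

α = atan 0.3 = 16.70°;  2α = 33.40°
n_0 = (+0.6302, +0.7765)
n_1 = (+0.3048, +0.9524)
n_2 = (-0.4861, +0.8739)
n_3 = (-0.7908, -0.6120)
n_4 = (+0.1558, -0.9878)
n_5 = (+0.9240, +0.3824)
  (0,1): δ = 158.68°  ·
  (0,2): δ = 111.86°  ·
  (0,3): δ = 13.20°  ✓
  (0,4): δ = 48.03°  ·
  (0,5): δ = 151.54°  ·
  (1,2): δ = 133.17°  ·
  (1,3): δ = 34.52°  ·
  (1,4): δ = 26.71°  ✓
  (1,5): δ = 130.22°  ·
  (2,3): δ = 81.35°  ·
  (2,4): δ = 20.12°  ✓
  (2,5): δ = 83.40°  ·
  (3,4): δ = 118.77°  ·
  (3,5): δ = 15.26°  ✓
  (4,5): δ = 76.48°  ·
antipodal pairs: 4

count = 4; pairs: (0,3), (1,4), (2,4), (3,5)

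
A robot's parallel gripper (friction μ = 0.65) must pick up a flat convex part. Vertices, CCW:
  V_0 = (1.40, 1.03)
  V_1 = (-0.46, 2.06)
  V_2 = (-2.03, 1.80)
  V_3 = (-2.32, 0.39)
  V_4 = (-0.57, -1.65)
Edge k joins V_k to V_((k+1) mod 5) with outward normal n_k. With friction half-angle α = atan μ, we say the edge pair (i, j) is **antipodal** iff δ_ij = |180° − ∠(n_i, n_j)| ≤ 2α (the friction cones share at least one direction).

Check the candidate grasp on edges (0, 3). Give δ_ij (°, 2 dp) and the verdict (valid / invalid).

δ = 20.40°, valid

α = atan 0.65 = 33.02°;  2α = 66.05°
edge 0: e_0 = (-1.86, +1.03);  n_0 = (+0.4844, +0.8748)
edge 3: e_3 = (+1.75, -2.04);  n_3 = (-0.7590, -0.6511)
∠(n_0, n_3) = 159.60°
δ = |180° − 159.60°| = 20.40°
20.40° ≤ 2α = 66.05°  →  valid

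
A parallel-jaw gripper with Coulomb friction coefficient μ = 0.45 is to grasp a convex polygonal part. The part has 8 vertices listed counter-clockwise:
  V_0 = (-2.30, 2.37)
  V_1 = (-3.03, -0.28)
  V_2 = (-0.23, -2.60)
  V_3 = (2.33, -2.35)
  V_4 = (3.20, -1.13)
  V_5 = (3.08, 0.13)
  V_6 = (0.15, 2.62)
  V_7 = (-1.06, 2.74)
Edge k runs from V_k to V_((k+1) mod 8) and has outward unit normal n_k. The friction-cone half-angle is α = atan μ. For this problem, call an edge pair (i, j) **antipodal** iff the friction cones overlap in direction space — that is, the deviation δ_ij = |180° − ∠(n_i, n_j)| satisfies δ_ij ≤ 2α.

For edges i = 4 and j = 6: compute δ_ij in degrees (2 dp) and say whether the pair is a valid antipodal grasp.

α = atan 0.45 = 24.23°;  2α = 48.46°
edge 4: e_4 = (-0.12, +1.26);  n_4 = (+0.9955, +0.0948)
edge 6: e_6 = (-1.21, +0.12);  n_6 = (+0.0987, +0.9951)
∠(n_4, n_6) = 78.90°
δ = |180° − 78.90°| = 101.10°
101.10° > 2α = 48.46°  →  invalid

δ = 101.10°, invalid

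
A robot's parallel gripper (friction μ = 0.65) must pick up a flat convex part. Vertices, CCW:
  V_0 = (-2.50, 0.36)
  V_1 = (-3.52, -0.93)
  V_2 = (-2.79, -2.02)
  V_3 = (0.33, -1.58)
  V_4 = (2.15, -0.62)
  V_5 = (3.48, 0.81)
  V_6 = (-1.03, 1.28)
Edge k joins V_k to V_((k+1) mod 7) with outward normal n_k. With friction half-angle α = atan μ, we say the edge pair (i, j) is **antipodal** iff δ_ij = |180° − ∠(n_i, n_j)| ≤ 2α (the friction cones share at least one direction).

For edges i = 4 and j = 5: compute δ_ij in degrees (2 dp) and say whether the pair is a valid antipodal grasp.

δ = 53.02°, valid

α = atan 0.65 = 33.02°;  2α = 66.05°
edge 4: e_4 = (+1.33, +1.43);  n_4 = (+0.7322, -0.6810)
edge 5: e_5 = (-4.51, +0.47);  n_5 = (+0.1037, +0.9946)
∠(n_4, n_5) = 126.98°
δ = |180° − 126.98°| = 53.02°
53.02° ≤ 2α = 66.05°  →  valid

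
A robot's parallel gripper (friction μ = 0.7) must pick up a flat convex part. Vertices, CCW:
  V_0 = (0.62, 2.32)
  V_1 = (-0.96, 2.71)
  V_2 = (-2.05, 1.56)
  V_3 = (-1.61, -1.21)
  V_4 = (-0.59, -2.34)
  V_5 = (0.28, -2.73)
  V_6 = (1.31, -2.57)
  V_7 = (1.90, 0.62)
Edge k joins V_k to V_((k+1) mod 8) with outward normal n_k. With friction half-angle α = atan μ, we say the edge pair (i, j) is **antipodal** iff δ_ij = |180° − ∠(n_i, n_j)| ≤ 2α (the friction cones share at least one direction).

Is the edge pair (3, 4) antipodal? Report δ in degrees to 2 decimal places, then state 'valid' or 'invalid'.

α = atan 0.7 = 34.99°;  2α = 69.98°
edge 3: e_3 = (+1.02, -1.13);  n_3 = (-0.7423, -0.6701)
edge 4: e_4 = (+0.87, -0.39);  n_4 = (-0.4091, -0.9125)
∠(n_3, n_4) = 23.78°
δ = |180° − 23.78°| = 156.22°
156.22° > 2α = 69.98°  →  invalid

δ = 156.22°, invalid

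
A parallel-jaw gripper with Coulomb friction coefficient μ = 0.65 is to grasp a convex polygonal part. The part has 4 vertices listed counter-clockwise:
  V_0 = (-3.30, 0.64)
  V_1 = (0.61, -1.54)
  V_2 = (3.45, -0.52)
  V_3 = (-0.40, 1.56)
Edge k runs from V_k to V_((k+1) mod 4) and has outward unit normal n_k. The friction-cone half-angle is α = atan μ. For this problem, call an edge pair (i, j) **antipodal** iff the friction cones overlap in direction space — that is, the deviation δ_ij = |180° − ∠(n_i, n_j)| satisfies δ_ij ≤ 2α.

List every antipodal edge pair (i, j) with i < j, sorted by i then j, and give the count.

count = 4; pairs: (0,2), (0,3), (1,2), (1,3)

α = atan 0.65 = 33.02°;  2α = 66.05°
n_0 = (-0.4870, -0.8734)
n_1 = (+0.3380, -0.9411)
n_2 = (+0.4753, +0.8798)
n_3 = (-0.3024, +0.9532)
  (0,1): δ = 131.10°  ·
  (0,2): δ = 0.76°  ✓
  (0,3): δ = 46.74°  ✓
  (1,2): δ = 48.14°  ✓
  (1,3): δ = 2.15°  ✓
  (2,3): δ = 134.02°  ·
antipodal pairs: 4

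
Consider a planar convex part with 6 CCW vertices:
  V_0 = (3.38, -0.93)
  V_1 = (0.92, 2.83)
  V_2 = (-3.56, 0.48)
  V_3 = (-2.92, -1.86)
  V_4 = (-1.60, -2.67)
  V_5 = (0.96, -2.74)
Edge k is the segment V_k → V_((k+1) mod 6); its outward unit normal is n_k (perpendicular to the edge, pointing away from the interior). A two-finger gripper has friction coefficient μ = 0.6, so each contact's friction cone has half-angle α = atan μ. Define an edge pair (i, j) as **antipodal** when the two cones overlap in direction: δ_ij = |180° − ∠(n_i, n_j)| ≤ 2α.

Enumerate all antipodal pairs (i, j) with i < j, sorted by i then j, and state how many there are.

α = atan 0.6 = 30.96°;  2α = 61.93°
n_0 = (+0.8368, +0.5475)
n_1 = (-0.4645, +0.8856)
n_2 = (-0.9646, -0.2638)
n_3 = (-0.5230, -0.8523)
n_4 = (-0.0273, -0.9996)
n_5 = (+0.5989, -0.8008)
  (0,1): δ = 95.52°  ·
  (0,2): δ = 17.90°  ✓
  (0,3): δ = 25.27°  ✓
  (0,4): δ = 55.24°  ✓
  (0,5): δ = 93.60°  ·
  (1,2): δ = 102.38°  ·
  (1,3): δ = 59.21°  ✓
  (1,4): δ = 29.25°  ✓
  (1,5): δ = 9.11°  ✓
  (2,3): δ = 136.83°  ·
  (2,4): δ = 106.86°  ·
  (2,5): δ = 68.50°  ·
  (3,4): δ = 150.03°  ·
  (3,5): δ = 111.67°  ·
  (4,5): δ = 141.64°  ·
antipodal pairs: 6

count = 6; pairs: (0,2), (0,3), (0,4), (1,3), (1,4), (1,5)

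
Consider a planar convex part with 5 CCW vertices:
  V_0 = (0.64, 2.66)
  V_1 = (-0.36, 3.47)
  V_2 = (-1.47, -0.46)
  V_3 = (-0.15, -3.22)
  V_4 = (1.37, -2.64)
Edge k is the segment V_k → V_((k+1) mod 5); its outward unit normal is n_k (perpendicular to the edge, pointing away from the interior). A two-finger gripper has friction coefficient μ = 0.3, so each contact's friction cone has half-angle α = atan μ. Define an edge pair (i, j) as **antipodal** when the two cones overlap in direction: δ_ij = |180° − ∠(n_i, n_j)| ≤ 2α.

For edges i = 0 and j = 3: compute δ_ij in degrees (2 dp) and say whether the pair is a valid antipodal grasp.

α = atan 0.3 = 16.70°;  2α = 33.40°
edge 0: e_0 = (-1.00, +0.81);  n_0 = (+0.6294, +0.7771)
edge 3: e_3 = (+1.52, +0.58);  n_3 = (+0.3565, -0.9343)
∠(n_0, n_3) = 120.11°
δ = |180° − 120.11°| = 59.89°
59.89° > 2α = 33.40°  →  invalid

δ = 59.89°, invalid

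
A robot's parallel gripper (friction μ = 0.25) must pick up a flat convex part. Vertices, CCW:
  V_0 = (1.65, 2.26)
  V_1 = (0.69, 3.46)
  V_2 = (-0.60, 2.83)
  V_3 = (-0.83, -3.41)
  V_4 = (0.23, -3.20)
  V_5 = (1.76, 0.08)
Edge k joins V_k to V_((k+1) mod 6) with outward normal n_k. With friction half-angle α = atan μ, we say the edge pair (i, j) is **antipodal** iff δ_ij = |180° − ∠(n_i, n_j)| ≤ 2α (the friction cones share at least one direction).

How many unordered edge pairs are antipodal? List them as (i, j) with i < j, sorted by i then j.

count = 3; pairs: (1,3), (2,4), (2,5)

α = atan 0.25 = 14.04°;  2α = 28.07°
n_0 = (+0.7809, +0.6247)
n_1 = (-0.4388, +0.8986)
n_2 = (-0.9993, +0.0368)
n_3 = (+0.1943, -0.9809)
n_4 = (+0.9063, -0.4227)
n_5 = (+0.9987, +0.0504)
  (0,1): δ = 102.63°  ·
  (0,2): δ = 40.77°  ·
  (0,3): δ = 62.55°  ·
  (0,4): δ = 116.33°  ·
  (0,5): δ = 144.23°  ·
  (1,2): δ = 118.14°  ·
  (1,3): δ = 14.82°  ✓
  (1,4): δ = 38.96°  ·
  (1,5): δ = 66.86°  ·
  (2,3): δ = 76.68°  ·
  (2,4): δ = 22.90°  ✓
  (2,5): δ = 5.00°  ✓
  (3,4): δ = 126.21°  ·
  (3,5): δ = 98.32°  ·
  (4,5): δ = 152.10°  ·
antipodal pairs: 3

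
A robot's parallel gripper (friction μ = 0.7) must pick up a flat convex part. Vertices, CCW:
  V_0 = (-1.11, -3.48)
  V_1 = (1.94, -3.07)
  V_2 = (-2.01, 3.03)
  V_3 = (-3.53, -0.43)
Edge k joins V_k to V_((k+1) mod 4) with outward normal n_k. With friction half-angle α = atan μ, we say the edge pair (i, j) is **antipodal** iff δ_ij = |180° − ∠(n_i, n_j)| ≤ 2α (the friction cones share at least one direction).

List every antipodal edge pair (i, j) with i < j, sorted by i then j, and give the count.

α = atan 0.7 = 34.99°;  2α = 69.98°
n_0 = (+0.1332, -0.9911)
n_1 = (+0.8394, +0.5435)
n_2 = (-0.9155, +0.4022)
n_3 = (-0.7834, -0.6216)
  (0,1): δ = 64.73°  ✓
  (0,2): δ = 58.63°  ✓
  (0,3): δ = 120.77°  ·
  (1,2): δ = 56.64°  ✓
  (1,3): δ = 5.51°  ✓
  (2,3): δ = 117.85°  ·
antipodal pairs: 4

count = 4; pairs: (0,1), (0,2), (1,2), (1,3)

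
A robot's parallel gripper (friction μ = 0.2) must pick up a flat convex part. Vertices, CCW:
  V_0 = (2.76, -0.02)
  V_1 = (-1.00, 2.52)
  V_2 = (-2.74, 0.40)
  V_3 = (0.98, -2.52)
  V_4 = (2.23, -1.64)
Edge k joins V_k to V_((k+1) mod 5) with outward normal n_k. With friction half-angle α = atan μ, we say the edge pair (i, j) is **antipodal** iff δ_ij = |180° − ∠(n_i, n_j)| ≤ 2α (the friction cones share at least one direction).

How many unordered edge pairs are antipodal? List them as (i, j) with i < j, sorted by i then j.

count = 3; pairs: (0,2), (1,3), (1,4)

α = atan 0.2 = 11.31°;  2α = 22.62°
n_0 = (+0.5598, +0.8286)
n_1 = (-0.7730, +0.6344)
n_2 = (-0.6174, -0.7866)
n_3 = (+0.5757, -0.8177)
n_4 = (+0.9504, -0.3109)
  (0,1): δ = 95.34°  ·
  (0,2): δ = 4.09°  ✓
  (0,3): δ = 69.19°  ·
  (0,4): δ = 105.92°  ·
  (1,2): δ = 88.75°  ·
  (1,3): δ = 15.48°  ✓
  (1,4): δ = 21.26°  ✓
  (2,3): δ = 106.72°  ·
  (2,4): δ = 69.99°  ·
  (3,4): δ = 143.26°  ·
antipodal pairs: 3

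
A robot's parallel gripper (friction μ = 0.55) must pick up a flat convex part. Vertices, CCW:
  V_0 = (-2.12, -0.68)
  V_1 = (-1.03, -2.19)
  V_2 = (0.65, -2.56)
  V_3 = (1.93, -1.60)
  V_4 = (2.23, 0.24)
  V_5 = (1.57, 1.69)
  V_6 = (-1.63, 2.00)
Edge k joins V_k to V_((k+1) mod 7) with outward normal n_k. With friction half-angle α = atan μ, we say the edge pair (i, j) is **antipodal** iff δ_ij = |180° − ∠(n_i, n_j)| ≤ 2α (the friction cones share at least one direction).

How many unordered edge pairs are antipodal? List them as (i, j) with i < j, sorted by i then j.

α = atan 0.55 = 28.81°;  2α = 57.62°
n_0 = (-0.8108, -0.5853)
n_1 = (-0.2151, -0.9766)
n_2 = (+0.6000, -0.8000)
n_3 = (+0.9870, -0.1609)
n_4 = (+0.9102, +0.4143)
n_5 = (+0.0964, +0.9953)
n_6 = (-0.9837, +0.1799)
  (0,1): δ = 138.24°  ·
  (0,2): δ = 88.95°  ·
  (0,3): δ = 45.08°  ✓
  (0,4): δ = 11.35°  ✓
  (0,5): δ = 48.64°  ✓
  (0,6): δ = 133.81°  ·
  (1,2): δ = 130.71°  ·
  (1,3): δ = 86.84°  ·
  (1,4): δ = 53.11°  ✓
  (1,5): δ = 6.89°  ✓
  (1,6): δ = 92.06°  ·
  (2,3): δ = 136.13°  ·
  (2,4): δ = 102.40°  ·
  (2,5): δ = 42.40°  ✓
  (2,6): δ = 42.77°  ✓
  (3,4): δ = 146.27°  ·
  (3,5): δ = 86.27°  ·
  (3,6): δ = 1.10°  ✓
  (4,5): δ = 120.01°  ·
  (4,6): δ = 34.83°  ✓
  (5,6): δ = 94.83°  ·
antipodal pairs: 9

count = 9; pairs: (0,3), (0,4), (0,5), (1,4), (1,5), (2,5), (2,6), (3,6), (4,6)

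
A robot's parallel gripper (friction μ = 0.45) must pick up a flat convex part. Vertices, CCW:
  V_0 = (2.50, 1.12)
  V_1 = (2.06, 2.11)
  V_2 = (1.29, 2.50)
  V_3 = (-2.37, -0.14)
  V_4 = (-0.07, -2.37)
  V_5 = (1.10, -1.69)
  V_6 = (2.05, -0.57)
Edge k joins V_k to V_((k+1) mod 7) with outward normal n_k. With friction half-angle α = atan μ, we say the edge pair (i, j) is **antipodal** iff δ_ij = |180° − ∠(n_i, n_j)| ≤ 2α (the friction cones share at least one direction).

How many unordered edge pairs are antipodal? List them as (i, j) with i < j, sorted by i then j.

count = 5; pairs: (0,3), (1,3), (2,4), (2,5), (2,6)

α = atan 0.45 = 24.23°;  2α = 48.46°
n_0 = (+0.9138, +0.4061)
n_1 = (+0.4518, +0.8921)
n_2 = (-0.5850, +0.8110)
n_3 = (-0.6961, -0.7179)
n_4 = (+0.5025, -0.8646)
n_5 = (+0.7626, -0.6469)
n_6 = (+0.9663, -0.2573)
  (0,1): δ = 140.82°  ·
  (0,2): δ = 78.16°  ·
  (0,3): δ = 21.92°  ✓
  (0,4): δ = 96.20°  ·
  (0,5): δ = 115.73°  ·
  (0,6): δ = 141.13°  ·
  (1,2): δ = 117.33°  ·
  (1,3): δ = 17.25°  ✓
  (1,4): δ = 57.03°  ·
  (1,5): δ = 76.56°  ·
  (1,6): δ = 101.95°  ·
  (2,3): δ = 79.92°  ·
  (2,4): δ = 5.64°  ✓
  (2,5): δ = 13.89°  ✓
  (2,6): δ = 39.29°  ✓
  (3,4): δ = 105.72°  ·
  (3,5): δ = 86.19°  ·
  (3,6): δ = 60.80°  ·
  (4,5): δ = 160.47°  ·
  (4,6): δ = 135.08°  ·
  (5,6): δ = 154.61°  ·
antipodal pairs: 5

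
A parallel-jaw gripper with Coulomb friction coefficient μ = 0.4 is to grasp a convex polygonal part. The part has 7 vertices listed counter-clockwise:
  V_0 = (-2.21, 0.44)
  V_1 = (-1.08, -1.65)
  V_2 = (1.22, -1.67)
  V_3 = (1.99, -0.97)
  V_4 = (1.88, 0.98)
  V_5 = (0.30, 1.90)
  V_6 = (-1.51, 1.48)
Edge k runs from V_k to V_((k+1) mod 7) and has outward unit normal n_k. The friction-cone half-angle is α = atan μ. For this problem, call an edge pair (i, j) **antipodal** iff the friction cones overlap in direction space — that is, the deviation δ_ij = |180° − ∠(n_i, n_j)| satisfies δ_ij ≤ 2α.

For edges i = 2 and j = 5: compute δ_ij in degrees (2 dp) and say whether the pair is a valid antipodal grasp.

δ = 29.21°, valid

α = atan 0.4 = 21.80°;  2α = 43.60°
edge 2: e_2 = (+0.77, +0.70);  n_2 = (+0.6727, -0.7399)
edge 5: e_5 = (-1.81, -0.42);  n_5 = (-0.2260, +0.9741)
∠(n_2, n_5) = 150.79°
δ = |180° − 150.79°| = 29.21°
29.21° ≤ 2α = 43.60°  →  valid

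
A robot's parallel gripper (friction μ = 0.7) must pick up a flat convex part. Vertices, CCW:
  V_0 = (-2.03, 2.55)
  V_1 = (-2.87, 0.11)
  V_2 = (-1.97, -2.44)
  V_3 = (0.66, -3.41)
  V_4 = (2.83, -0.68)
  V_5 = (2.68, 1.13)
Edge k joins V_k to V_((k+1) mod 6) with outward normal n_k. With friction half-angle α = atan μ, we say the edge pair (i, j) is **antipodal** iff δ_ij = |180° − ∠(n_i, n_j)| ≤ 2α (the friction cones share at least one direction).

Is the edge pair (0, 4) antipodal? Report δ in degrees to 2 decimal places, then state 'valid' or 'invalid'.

δ = 23.73°, valid

α = atan 0.7 = 34.99°;  2α = 69.98°
edge 0: e_0 = (-0.84, -2.44);  n_0 = (-0.9455, +0.3255)
edge 4: e_4 = (-0.15, +1.81);  n_4 = (+0.9966, +0.0826)
∠(n_0, n_4) = 156.27°
δ = |180° − 156.27°| = 23.73°
23.73° ≤ 2α = 69.98°  →  valid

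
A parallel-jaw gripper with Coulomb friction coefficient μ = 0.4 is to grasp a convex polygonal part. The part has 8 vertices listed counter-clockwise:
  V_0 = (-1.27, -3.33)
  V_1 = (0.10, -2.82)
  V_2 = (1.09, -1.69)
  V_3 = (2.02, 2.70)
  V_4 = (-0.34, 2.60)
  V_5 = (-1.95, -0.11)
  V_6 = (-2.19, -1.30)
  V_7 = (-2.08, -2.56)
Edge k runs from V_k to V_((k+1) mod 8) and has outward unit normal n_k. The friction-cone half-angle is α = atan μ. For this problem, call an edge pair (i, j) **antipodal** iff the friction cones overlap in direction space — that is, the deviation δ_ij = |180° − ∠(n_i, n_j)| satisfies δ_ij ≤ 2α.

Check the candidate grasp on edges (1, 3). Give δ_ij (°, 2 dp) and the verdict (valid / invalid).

δ = 46.35°, invalid

α = atan 0.4 = 21.80°;  2α = 43.60°
edge 1: e_1 = (+0.99, +1.13);  n_1 = (+0.7522, -0.6590)
edge 3: e_3 = (-2.36, -0.10);  n_3 = (-0.0423, +0.9991)
∠(n_1, n_3) = 133.65°
δ = |180° − 133.65°| = 46.35°
46.35° > 2α = 43.60°  →  invalid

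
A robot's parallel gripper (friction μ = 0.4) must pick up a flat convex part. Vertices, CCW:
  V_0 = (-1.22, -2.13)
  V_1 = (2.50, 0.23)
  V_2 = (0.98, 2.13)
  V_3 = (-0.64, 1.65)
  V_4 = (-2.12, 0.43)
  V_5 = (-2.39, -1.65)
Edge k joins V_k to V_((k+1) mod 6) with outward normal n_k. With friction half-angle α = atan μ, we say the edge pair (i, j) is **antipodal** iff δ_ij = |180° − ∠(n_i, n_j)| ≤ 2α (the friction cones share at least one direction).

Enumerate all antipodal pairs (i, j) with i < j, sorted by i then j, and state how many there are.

count = 4; pairs: (0,2), (0,3), (1,5), (2,5)

α = atan 0.4 = 21.80°;  2α = 43.60°
n_0 = (+0.5357, -0.8444)
n_1 = (+0.7809, +0.6247)
n_2 = (-0.2841, +0.9588)
n_3 = (-0.6361, +0.7716)
n_4 = (-0.9917, +0.1287)
n_5 = (-0.3796, -0.9252)
  (0,1): δ = 83.73°  ·
  (0,2): δ = 15.89°  ✓
  (0,3): δ = 7.11°  ✓
  (0,4): δ = 50.21°  ·
  (0,5): δ = 125.30°  ·
  (1,2): δ = 112.16°  ·
  (1,3): δ = 89.16°  ·
  (1,4): δ = 46.06°  ·
  (1,5): δ = 29.03°  ✓
  (2,3): δ = 157.00°  ·
  (2,4): δ = 113.90°  ·
  (2,5): δ = 38.81°  ✓
  (3,4): δ = 136.90°  ·
  (3,5): δ = 61.81°  ·
  (4,5): δ = 104.91°  ·
antipodal pairs: 4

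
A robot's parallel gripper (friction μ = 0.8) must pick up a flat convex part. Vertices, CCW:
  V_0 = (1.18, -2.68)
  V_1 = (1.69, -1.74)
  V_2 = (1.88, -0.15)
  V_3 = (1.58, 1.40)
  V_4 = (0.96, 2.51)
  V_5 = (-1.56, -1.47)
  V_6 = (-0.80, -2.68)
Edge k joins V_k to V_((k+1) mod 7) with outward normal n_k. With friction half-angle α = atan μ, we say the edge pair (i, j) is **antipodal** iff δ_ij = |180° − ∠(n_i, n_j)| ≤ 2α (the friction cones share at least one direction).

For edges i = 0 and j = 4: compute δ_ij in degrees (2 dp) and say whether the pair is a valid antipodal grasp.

α = atan 0.8 = 38.66°;  2α = 77.32°
edge 0: e_0 = (+0.51, +0.94);  n_0 = (+0.8790, -0.4769)
edge 4: e_4 = (-2.52, -3.98);  n_4 = (-0.8449, +0.5350)
∠(n_0, n_4) = 176.14°
δ = |180° − 176.14°| = 3.86°
3.86° ≤ 2α = 77.32°  →  valid

δ = 3.86°, valid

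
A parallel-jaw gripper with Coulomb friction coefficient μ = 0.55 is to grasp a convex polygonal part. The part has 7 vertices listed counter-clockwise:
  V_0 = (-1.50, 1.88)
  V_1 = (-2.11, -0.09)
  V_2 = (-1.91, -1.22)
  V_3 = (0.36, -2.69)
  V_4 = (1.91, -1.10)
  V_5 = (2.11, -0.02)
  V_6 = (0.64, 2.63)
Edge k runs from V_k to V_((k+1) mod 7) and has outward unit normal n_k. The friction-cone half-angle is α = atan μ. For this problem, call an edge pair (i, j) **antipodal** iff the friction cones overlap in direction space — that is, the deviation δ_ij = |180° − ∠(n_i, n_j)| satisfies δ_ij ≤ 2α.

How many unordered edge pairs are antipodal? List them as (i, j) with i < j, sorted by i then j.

count = 9; pairs: (0,3), (0,4), (0,5), (1,3), (1,4), (1,5), (2,5), (2,6), (3,6)

α = atan 0.55 = 28.81°;  2α = 57.62°
n_0 = (-0.9553, +0.2958)
n_1 = (-0.9847, -0.1743)
n_2 = (-0.5436, -0.8394)
n_3 = (+0.7161, -0.6980)
n_4 = (+0.9833, -0.1821)
n_5 = (+0.8745, +0.4851)
n_6 = (-0.3307, +0.9437)
  (0,1): δ = 152.76°  ·
  (0,2): δ = 105.72°  ·
  (0,3): δ = 27.07°  ✓
  (0,4): δ = 6.71°  ✓
  (0,5): δ = 46.22°  ✓
  (0,6): δ = 126.52°  ·
  (1,2): δ = 132.96°  ·
  (1,3): δ = 54.31°  ✓
  (1,4): δ = 20.53°  ✓
  (1,5): δ = 18.98°  ✓
  (1,6): δ = 99.28°  ·
  (2,3): δ = 101.34°  ·
  (2,4): δ = 67.57°  ·
  (2,5): δ = 28.06°  ✓
  (2,6): δ = 52.24°  ✓
  (3,4): δ = 146.22°  ·
  (3,5): δ = 106.71°  ·
  (3,6): δ = 26.42°  ✓
  (4,5): δ = 140.49°  ·
  (4,6): δ = 60.19°  ·
  (5,6): δ = 99.70°  ·
antipodal pairs: 9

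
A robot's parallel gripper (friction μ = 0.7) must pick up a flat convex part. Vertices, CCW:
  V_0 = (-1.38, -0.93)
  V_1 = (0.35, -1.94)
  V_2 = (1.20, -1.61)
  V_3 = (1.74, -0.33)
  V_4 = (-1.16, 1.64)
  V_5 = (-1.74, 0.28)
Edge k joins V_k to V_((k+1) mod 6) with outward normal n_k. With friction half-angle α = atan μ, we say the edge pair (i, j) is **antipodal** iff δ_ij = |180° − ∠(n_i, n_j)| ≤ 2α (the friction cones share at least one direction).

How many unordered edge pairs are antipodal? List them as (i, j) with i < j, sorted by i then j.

α = atan 0.7 = 34.99°;  2α = 69.98°
n_0 = (-0.5042, -0.8636)
n_1 = (+0.3619, -0.9322)
n_2 = (+0.9214, -0.3887)
n_3 = (+0.5619, +0.8272)
n_4 = (-0.9198, +0.3923)
n_5 = (-0.9585, -0.2852)
  (0,1): δ = 128.51°  ·
  (0,2): δ = 82.60°  ·
  (0,3): δ = 3.91°  ✓
  (0,4): δ = 97.18°  ·
  (0,5): δ = 136.85°  ·
  (1,2): δ = 134.09°  ·
  (1,3): δ = 55.41°  ✓
  (1,4): δ = 45.69°  ✓
  (1,5): δ = 85.35°  ·
  (2,3): δ = 101.32°  ·
  (2,4): δ = 0.22°  ✓
  (2,5): δ = 39.44°  ✓
  (3,4): δ = 78.91°  ·
  (3,5): δ = 39.24°  ✓
  (4,5): δ = 140.33°  ·
antipodal pairs: 6

count = 6; pairs: (0,3), (1,3), (1,4), (2,4), (2,5), (3,5)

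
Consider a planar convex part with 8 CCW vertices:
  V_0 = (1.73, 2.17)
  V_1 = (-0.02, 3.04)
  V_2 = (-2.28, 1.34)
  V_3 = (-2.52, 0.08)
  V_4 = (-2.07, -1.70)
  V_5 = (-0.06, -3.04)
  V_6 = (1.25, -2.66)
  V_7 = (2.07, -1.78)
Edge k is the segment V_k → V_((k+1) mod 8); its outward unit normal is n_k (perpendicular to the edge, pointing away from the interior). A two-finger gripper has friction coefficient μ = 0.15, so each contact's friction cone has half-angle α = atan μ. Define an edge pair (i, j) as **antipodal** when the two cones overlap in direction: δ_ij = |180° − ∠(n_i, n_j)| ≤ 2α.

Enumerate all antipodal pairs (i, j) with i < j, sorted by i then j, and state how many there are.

count = 4; pairs: (0,4), (1,6), (2,7), (3,7)

α = atan 0.15 = 8.53°;  2α = 17.06°
n_0 = (+0.4452, +0.8954)
n_1 = (-0.6011, +0.7992)
n_2 = (-0.9823, +0.1871)
n_3 = (-0.9695, -0.2451)
n_4 = (-0.5547, -0.8321)
n_5 = (+0.2786, -0.9604)
n_6 = (+0.7316, -0.6817)
n_7 = (+0.9963, +0.0858)
  (0,1): δ = 116.62°  ·
  (0,2): δ = 74.35°  ·
  (0,3): δ = 49.38°  ·
  (0,4): δ = 7.26°  ✓
  (0,5): δ = 42.61°  ·
  (0,6): δ = 73.46°  ·
  (0,7): δ = 121.35°  ·
  (1,2): δ = 137.74°  ·
  (1,3): δ = 112.76°  ·
  (1,4): δ = 70.64°  ·
  (1,5): δ = 20.77°  ·
  (1,6): δ = 10.07°  ✓
  (1,7): δ = 57.97°  ·
  (2,3): δ = 155.03°  ·
  (2,4): δ = 112.91°  ·
  (2,5): δ = 63.04°  ·
  (2,6): δ = 32.19°  ·
  (2,7): δ = 15.70°  ✓
  (3,4): δ = 137.88°  ·
  (3,5): δ = 88.01°  ·
  (3,6): δ = 57.17°  ·
  (3,7): δ = 9.27°  ✓
  (4,5): δ = 130.13°  ·
  (4,6): δ = 99.29°  ·
  (4,7): δ = 51.39°  ·
  (5,6): δ = 149.15°  ·
  (5,7): δ = 101.26°  ·
  (6,7): δ = 132.10°  ·
antipodal pairs: 4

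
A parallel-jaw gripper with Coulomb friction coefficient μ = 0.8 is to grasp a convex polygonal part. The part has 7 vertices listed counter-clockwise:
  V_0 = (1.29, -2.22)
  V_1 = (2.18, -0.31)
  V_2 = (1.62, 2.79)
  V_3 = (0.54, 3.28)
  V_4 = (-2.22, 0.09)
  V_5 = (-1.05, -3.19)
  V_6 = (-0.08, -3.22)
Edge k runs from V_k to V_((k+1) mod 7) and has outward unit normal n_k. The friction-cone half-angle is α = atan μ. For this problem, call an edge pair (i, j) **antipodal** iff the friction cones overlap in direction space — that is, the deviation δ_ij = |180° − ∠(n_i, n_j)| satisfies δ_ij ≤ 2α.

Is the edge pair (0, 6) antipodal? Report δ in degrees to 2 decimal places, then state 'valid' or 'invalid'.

δ = 151.11°, invalid

α = atan 0.8 = 38.66°;  2α = 77.32°
edge 0: e_0 = (+0.89, +1.91);  n_0 = (+0.9064, -0.4224)
edge 6: e_6 = (+1.37, +1.00);  n_6 = (+0.5896, -0.8077)
∠(n_0, n_6) = 28.89°
δ = |180° − 28.89°| = 151.11°
151.11° > 2α = 77.32°  →  invalid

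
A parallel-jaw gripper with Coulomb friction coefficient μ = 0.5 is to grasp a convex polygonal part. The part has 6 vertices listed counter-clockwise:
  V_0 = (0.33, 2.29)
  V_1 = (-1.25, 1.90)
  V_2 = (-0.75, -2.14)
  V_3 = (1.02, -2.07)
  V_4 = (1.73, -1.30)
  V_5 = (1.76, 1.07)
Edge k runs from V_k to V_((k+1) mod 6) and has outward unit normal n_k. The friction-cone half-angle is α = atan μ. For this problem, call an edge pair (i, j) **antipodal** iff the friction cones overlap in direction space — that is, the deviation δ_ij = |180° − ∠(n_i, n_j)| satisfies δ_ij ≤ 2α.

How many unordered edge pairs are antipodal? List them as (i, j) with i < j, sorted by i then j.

α = atan 0.5 = 26.57°;  2α = 53.13°
n_0 = (-0.2396, +0.9709)
n_1 = (-0.9924, -0.1228)
n_2 = (+0.0395, -0.9992)
n_3 = (+0.7352, -0.6779)
n_4 = (+0.9999, -0.0127)
n_5 = (+0.6490, +0.7608)
  (0,1): δ = 96.81°  ·
  (0,2): δ = 11.60°  ✓
  (0,3): δ = 33.46°  ✓
  (0,4): δ = 75.41°  ·
  (0,5): δ = 125.67°  ·
  (1,2): δ = 94.79°  ·
  (1,3): δ = 49.73°  ✓
  (1,4): δ = 7.78°  ✓
  (1,5): δ = 42.48°  ✓
  (2,3): δ = 134.94°  ·
  (2,4): δ = 92.99°  ·
  (2,5): δ = 42.73°  ✓
  (3,4): δ = 138.05°  ·
  (3,5): δ = 87.79°  ·
  (4,5): δ = 129.74°  ·
antipodal pairs: 6

count = 6; pairs: (0,2), (0,3), (1,3), (1,4), (1,5), (2,5)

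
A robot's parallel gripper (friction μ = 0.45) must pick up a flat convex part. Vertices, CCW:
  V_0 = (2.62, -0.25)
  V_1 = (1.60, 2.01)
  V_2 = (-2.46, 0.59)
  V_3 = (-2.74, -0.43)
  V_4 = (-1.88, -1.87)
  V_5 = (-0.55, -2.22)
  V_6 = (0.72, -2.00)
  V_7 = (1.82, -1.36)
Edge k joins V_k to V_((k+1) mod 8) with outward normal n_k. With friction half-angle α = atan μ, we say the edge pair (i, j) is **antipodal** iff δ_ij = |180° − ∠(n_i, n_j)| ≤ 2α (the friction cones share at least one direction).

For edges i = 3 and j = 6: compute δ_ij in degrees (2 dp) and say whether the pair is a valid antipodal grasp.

δ = 90.65°, invalid

α = atan 0.45 = 24.23°;  2α = 48.46°
edge 3: e_3 = (+0.86, -1.44);  n_3 = (-0.8585, -0.5127)
edge 6: e_6 = (+1.10, +0.64);  n_6 = (+0.5029, -0.8643)
∠(n_3, n_6) = 89.35°
δ = |180° − 89.35°| = 90.65°
90.65° > 2α = 48.46°  →  invalid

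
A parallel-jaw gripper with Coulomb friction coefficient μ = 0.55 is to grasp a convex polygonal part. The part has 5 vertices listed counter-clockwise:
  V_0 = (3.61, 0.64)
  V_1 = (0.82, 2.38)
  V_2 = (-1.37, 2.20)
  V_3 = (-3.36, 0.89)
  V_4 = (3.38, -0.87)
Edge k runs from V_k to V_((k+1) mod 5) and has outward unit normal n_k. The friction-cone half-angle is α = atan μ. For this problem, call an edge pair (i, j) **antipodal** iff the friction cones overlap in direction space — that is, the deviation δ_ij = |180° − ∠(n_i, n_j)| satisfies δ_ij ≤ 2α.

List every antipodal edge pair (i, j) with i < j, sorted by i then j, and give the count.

α = atan 0.55 = 28.81°;  2α = 57.62°
n_0 = (+0.5292, +0.8485)
n_1 = (-0.0819, +0.9966)
n_2 = (-0.5498, +0.8353)
n_3 = (-0.2527, -0.9676)
n_4 = (+0.9886, -0.1506)
  (0,1): δ = 143.35°  ·
  (0,2): δ = 114.69°  ·
  (0,3): δ = 17.32°  ✓
  (0,4): δ = 113.29°  ·
  (1,2): δ = 151.34°  ·
  (1,3): δ = 19.33°  ✓
  (1,4): δ = 76.64°  ·
  (2,3): δ = 47.99°  ✓
  (2,4): δ = 47.98°  ✓
  (3,4): δ = 84.03°  ·
antipodal pairs: 4

count = 4; pairs: (0,3), (1,3), (2,3), (2,4)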